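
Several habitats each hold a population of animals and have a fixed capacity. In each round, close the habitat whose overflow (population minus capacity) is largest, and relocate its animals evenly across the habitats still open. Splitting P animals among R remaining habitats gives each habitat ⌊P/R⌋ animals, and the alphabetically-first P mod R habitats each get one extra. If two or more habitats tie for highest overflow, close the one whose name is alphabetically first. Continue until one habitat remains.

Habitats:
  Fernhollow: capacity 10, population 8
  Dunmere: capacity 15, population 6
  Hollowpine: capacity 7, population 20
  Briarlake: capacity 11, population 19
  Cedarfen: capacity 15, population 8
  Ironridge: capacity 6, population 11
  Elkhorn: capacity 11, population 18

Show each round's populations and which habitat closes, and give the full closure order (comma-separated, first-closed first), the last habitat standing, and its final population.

Round 1: Briarlake=19 Cedarfen=8 Dunmere=6 Elkhorn=18 Fernhollow=8 Hollowpine=20 Ironridge=11 → close Hollowpine (overflow 13)
  20÷6 = 3 each, +1 to first 2
Round 2: Briarlake=23 Cedarfen=12 Dunmere=9 Elkhorn=21 Fernhollow=11 Ironridge=14 → close Briarlake (overflow 12)
  23÷5 = 4 each, +1 to first 3
Round 3: Cedarfen=17 Dunmere=14 Elkhorn=26 Fernhollow=15 Ironridge=18 → close Elkhorn (overflow 15)
  26÷4 = 6 each, +1 to first 2
Round 4: Cedarfen=24 Dunmere=21 Fernhollow=21 Ironridge=24 → close Ironridge (overflow 18)
  24÷3 = 8 each, +1 to first 0
Round 5: Cedarfen=32 Dunmere=29 Fernhollow=29 → close Fernhollow (overflow 19)
  29÷2 = 14 each, +1 to first 1
Round 6: Cedarfen=47 Dunmere=43 → close Cedarfen (overflow 32)
  47÷1 = 47 each, +1 to first 0

Closure order: Hollowpine, Briarlake, Elkhorn, Ironridge, Fernhollow, Cedarfen
Last habitat: Dunmere with 90 animals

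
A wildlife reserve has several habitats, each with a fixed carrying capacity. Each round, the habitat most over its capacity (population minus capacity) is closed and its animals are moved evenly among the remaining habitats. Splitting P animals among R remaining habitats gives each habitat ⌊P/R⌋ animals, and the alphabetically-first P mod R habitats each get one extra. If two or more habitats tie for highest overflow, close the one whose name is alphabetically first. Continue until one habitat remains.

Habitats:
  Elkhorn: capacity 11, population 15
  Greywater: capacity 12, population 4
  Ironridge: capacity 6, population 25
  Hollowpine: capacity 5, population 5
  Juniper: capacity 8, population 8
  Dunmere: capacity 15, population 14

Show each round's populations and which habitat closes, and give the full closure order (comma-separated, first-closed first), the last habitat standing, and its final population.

Closure order: Ironridge, Elkhorn, Hollowpine, Juniper, Dunmere
Last habitat: Greywater with 71 animals

Round 1: Dunmere=14 Elkhorn=15 Greywater=4 Hollowpine=5 Ironridge=25 Juniper=8 → close Ironridge (overflow 19)
  25÷5 = 5 each, +1 to first 0
Round 2: Dunmere=19 Elkhorn=20 Greywater=9 Hollowpine=10 Juniper=13 → close Elkhorn (overflow 9)
  20÷4 = 5 each, +1 to first 0
Round 3: Dunmere=24 Greywater=14 Hollowpine=15 Juniper=18 → close Hollowpine (overflow 10)
  15÷3 = 5 each, +1 to first 0
Round 4: Dunmere=29 Greywater=19 Juniper=23 → close Juniper (overflow 15)
  23÷2 = 11 each, +1 to first 1
Round 5: Dunmere=41 Greywater=30 → close Dunmere (overflow 26)
  41÷1 = 41 each, +1 to first 0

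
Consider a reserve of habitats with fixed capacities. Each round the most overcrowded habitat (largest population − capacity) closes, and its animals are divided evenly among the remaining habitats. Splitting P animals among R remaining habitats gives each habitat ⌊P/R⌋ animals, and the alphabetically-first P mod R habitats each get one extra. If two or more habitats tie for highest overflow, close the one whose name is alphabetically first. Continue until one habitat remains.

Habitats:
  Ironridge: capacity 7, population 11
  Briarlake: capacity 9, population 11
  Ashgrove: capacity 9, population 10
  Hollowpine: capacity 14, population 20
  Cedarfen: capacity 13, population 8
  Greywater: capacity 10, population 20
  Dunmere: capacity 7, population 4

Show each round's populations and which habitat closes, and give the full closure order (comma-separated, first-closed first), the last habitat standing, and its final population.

Round 1: Ashgrove=10 Briarlake=11 Cedarfen=8 Dunmere=4 Greywater=20 Hollowpine=20 Ironridge=11 → close Greywater (overflow 10)
  20÷6 = 3 each, +1 to first 2
Round 2: Ashgrove=14 Briarlake=15 Cedarfen=11 Dunmere=7 Hollowpine=23 Ironridge=14 → close Hollowpine (overflow 9)
  23÷5 = 4 each, +1 to first 3
Round 3: Ashgrove=19 Briarlake=20 Cedarfen=16 Dunmere=11 Ironridge=18 → close Briarlake (overflow 11)
  20÷4 = 5 each, +1 to first 0
Round 4: Ashgrove=24 Cedarfen=21 Dunmere=16 Ironridge=23 → close Ironridge (overflow 16)
  23÷3 = 7 each, +1 to first 2
Round 5: Ashgrove=32 Cedarfen=29 Dunmere=23 → close Ashgrove (overflow 23)
  32÷2 = 16 each, +1 to first 0
Round 6: Cedarfen=45 Dunmere=39 → close Cedarfen (overflow 32)
  45÷1 = 45 each, +1 to first 0

Closure order: Greywater, Hollowpine, Briarlake, Ironridge, Ashgrove, Cedarfen
Last habitat: Dunmere with 84 animals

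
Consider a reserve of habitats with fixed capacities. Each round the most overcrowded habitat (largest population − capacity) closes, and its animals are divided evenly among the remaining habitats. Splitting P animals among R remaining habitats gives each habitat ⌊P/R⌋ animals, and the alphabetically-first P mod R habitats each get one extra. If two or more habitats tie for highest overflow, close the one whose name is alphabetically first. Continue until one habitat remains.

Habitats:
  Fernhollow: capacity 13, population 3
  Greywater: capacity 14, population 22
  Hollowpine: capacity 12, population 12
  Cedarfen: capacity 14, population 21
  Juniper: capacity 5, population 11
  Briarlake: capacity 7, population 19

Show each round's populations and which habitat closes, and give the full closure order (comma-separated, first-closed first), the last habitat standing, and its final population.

Round 1: Briarlake=19 Cedarfen=21 Fernhollow=3 Greywater=22 Hollowpine=12 Juniper=11 → close Briarlake (overflow 12)
  19÷5 = 3 each, +1 to first 4
Round 2: Cedarfen=25 Fernhollow=7 Greywater=26 Hollowpine=16 Juniper=14 → close Greywater (overflow 12)
  26÷4 = 6 each, +1 to first 2
Round 3: Cedarfen=32 Fernhollow=14 Hollowpine=22 Juniper=20 → close Cedarfen (overflow 18)
  32÷3 = 10 each, +1 to first 2
Round 4: Fernhollow=25 Hollowpine=33 Juniper=30 → close Juniper (overflow 25)
  30÷2 = 15 each, +1 to first 0
Round 5: Fernhollow=40 Hollowpine=48 → close Hollowpine (overflow 36)
  48÷1 = 48 each, +1 to first 0

Closure order: Briarlake, Greywater, Cedarfen, Juniper, Hollowpine
Last habitat: Fernhollow with 88 animals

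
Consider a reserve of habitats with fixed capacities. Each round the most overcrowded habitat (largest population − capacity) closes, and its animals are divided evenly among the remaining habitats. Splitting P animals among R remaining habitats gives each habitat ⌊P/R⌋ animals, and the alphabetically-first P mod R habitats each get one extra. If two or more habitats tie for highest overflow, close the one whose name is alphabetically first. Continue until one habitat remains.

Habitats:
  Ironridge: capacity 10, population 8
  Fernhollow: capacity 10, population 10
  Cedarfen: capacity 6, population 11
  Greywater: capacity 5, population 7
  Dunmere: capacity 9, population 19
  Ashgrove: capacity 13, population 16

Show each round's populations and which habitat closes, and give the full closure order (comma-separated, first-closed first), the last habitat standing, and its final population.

Round 1: Ashgrove=16 Cedarfen=11 Dunmere=19 Fernhollow=10 Greywater=7 Ironridge=8 → close Dunmere (overflow 10)
  19÷5 = 3 each, +1 to first 4
Round 2: Ashgrove=20 Cedarfen=15 Fernhollow=14 Greywater=11 Ironridge=11 → close Cedarfen (overflow 9)
  15÷4 = 3 each, +1 to first 3
Round 3: Ashgrove=24 Fernhollow=18 Greywater=15 Ironridge=14 → close Ashgrove (overflow 11)
  24÷3 = 8 each, +1 to first 0
Round 4: Fernhollow=26 Greywater=23 Ironridge=22 → close Greywater (overflow 18)
  23÷2 = 11 each, +1 to first 1
Round 5: Fernhollow=38 Ironridge=33 → close Fernhollow (overflow 28)
  38÷1 = 38 each, +1 to first 0

Closure order: Dunmere, Cedarfen, Ashgrove, Greywater, Fernhollow
Last habitat: Ironridge with 71 animals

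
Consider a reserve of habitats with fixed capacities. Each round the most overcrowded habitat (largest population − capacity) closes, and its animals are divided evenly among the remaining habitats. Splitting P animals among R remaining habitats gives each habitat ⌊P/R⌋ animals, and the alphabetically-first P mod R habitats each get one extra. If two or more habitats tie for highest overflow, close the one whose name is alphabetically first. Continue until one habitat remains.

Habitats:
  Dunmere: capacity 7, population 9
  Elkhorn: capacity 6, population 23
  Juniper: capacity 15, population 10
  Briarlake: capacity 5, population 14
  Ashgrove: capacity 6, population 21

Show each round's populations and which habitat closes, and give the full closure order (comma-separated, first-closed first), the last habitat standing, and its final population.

Round 1: Ashgrove=21 Briarlake=14 Dunmere=9 Elkhorn=23 Juniper=10 → close Elkhorn (overflow 17)
  23÷4 = 5 each, +1 to first 3
Round 2: Ashgrove=27 Briarlake=20 Dunmere=15 Juniper=15 → close Ashgrove (overflow 21)
  27÷3 = 9 each, +1 to first 0
Round 3: Briarlake=29 Dunmere=24 Juniper=24 → close Briarlake (overflow 24)
  29÷2 = 14 each, +1 to first 1
Round 4: Dunmere=39 Juniper=38 → close Dunmere (overflow 32)
  39÷1 = 39 each, +1 to first 0

Closure order: Elkhorn, Ashgrove, Briarlake, Dunmere
Last habitat: Juniper with 77 animals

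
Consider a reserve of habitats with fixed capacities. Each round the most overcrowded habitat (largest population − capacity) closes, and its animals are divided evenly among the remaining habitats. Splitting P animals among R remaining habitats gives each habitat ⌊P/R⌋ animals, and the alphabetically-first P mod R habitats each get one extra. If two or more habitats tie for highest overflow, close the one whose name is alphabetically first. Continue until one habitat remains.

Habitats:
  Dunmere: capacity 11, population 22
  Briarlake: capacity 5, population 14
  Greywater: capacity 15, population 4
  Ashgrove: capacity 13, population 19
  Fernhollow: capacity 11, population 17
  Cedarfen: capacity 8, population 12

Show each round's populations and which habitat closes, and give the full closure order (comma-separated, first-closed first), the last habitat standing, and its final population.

Round 1: Ashgrove=19 Briarlake=14 Cedarfen=12 Dunmere=22 Fernhollow=17 Greywater=4 → close Dunmere (overflow 11)
  22÷5 = 4 each, +1 to first 2
Round 2: Ashgrove=24 Briarlake=19 Cedarfen=16 Fernhollow=21 Greywater=8 → close Briarlake (overflow 14)
  19÷4 = 4 each, +1 to first 3
Round 3: Ashgrove=29 Cedarfen=21 Fernhollow=26 Greywater=12 → close Ashgrove (overflow 16)
  29÷3 = 9 each, +1 to first 2
Round 4: Cedarfen=31 Fernhollow=36 Greywater=21 → close Fernhollow (overflow 25)
  36÷2 = 18 each, +1 to first 0
Round 5: Cedarfen=49 Greywater=39 → close Cedarfen (overflow 41)
  49÷1 = 49 each, +1 to first 0

Closure order: Dunmere, Briarlake, Ashgrove, Fernhollow, Cedarfen
Last habitat: Greywater with 88 animals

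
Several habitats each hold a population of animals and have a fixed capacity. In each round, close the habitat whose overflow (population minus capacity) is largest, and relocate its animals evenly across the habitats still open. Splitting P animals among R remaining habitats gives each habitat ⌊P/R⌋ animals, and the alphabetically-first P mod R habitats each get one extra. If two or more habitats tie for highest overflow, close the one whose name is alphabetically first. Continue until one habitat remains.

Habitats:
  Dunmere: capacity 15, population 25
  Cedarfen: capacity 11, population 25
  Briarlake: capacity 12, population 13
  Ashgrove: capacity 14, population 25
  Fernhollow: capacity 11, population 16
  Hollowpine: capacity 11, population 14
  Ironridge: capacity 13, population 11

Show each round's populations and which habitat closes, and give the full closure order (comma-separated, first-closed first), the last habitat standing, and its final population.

Round 1: Ashgrove=25 Briarlake=13 Cedarfen=25 Dunmere=25 Fernhollow=16 Hollowpine=14 Ironridge=11 → close Cedarfen (overflow 14)
  25÷6 = 4 each, +1 to first 1
Round 2: Ashgrove=30 Briarlake=17 Dunmere=29 Fernhollow=20 Hollowpine=18 Ironridge=15 → close Ashgrove (overflow 16)
  30÷5 = 6 each, +1 to first 0
Round 3: Briarlake=23 Dunmere=35 Fernhollow=26 Hollowpine=24 Ironridge=21 → close Dunmere (overflow 20)
  35÷4 = 8 each, +1 to first 3
Round 4: Briarlake=32 Fernhollow=35 Hollowpine=33 Ironridge=29 → close Fernhollow (overflow 24)
  35÷3 = 11 each, +1 to first 2
Round 5: Briarlake=44 Hollowpine=45 Ironridge=40 → close Hollowpine (overflow 34)
  45÷2 = 22 each, +1 to first 1
Round 6: Briarlake=67 Ironridge=62 → close Briarlake (overflow 55)
  67÷1 = 67 each, +1 to first 0

Closure order: Cedarfen, Ashgrove, Dunmere, Fernhollow, Hollowpine, Briarlake
Last habitat: Ironridge with 129 animals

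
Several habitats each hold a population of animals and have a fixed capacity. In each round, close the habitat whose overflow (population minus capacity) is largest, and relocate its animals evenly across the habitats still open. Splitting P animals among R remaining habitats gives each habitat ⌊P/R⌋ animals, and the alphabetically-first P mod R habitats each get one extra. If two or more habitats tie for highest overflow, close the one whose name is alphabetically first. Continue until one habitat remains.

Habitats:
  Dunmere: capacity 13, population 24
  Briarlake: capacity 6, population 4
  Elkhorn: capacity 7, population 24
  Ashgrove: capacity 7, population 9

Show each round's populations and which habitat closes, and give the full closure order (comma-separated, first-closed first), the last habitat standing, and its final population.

Round 1: Ashgrove=9 Briarlake=4 Dunmere=24 Elkhorn=24 → close Elkhorn (overflow 17)
  24÷3 = 8 each, +1 to first 0
Round 2: Ashgrove=17 Briarlake=12 Dunmere=32 → close Dunmere (overflow 19)
  32÷2 = 16 each, +1 to first 0
Round 3: Ashgrove=33 Briarlake=28 → close Ashgrove (overflow 26)
  33÷1 = 33 each, +1 to first 0

Closure order: Elkhorn, Dunmere, Ashgrove
Last habitat: Briarlake with 61 animals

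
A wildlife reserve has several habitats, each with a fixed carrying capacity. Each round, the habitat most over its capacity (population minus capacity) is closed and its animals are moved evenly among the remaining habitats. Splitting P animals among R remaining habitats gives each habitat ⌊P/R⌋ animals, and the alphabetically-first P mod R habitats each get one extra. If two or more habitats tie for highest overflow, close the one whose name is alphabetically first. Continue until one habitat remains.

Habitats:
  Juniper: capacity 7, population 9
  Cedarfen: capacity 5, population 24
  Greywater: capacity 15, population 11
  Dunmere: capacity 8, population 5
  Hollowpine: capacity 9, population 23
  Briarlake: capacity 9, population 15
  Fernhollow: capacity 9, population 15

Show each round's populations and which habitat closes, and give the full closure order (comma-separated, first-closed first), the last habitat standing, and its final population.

Closure order: Cedarfen, Hollowpine, Briarlake, Fernhollow, Juniper, Dunmere
Last habitat: Greywater with 102 animals

Round 1: Briarlake=15 Cedarfen=24 Dunmere=5 Fernhollow=15 Greywater=11 Hollowpine=23 Juniper=9 → close Cedarfen (overflow 19)
  24÷6 = 4 each, +1 to first 0
Round 2: Briarlake=19 Dunmere=9 Fernhollow=19 Greywater=15 Hollowpine=27 Juniper=13 → close Hollowpine (overflow 18)
  27÷5 = 5 each, +1 to first 2
Round 3: Briarlake=25 Dunmere=15 Fernhollow=24 Greywater=20 Juniper=18 → close Briarlake (overflow 16)
  25÷4 = 6 each, +1 to first 1
Round 4: Dunmere=22 Fernhollow=30 Greywater=26 Juniper=24 → close Fernhollow (overflow 21)
  30÷3 = 10 each, +1 to first 0
Round 5: Dunmere=32 Greywater=36 Juniper=34 → close Juniper (overflow 27)
  34÷2 = 17 each, +1 to first 0
Round 6: Dunmere=49 Greywater=53 → close Dunmere (overflow 41)
  49÷1 = 49 each, +1 to first 0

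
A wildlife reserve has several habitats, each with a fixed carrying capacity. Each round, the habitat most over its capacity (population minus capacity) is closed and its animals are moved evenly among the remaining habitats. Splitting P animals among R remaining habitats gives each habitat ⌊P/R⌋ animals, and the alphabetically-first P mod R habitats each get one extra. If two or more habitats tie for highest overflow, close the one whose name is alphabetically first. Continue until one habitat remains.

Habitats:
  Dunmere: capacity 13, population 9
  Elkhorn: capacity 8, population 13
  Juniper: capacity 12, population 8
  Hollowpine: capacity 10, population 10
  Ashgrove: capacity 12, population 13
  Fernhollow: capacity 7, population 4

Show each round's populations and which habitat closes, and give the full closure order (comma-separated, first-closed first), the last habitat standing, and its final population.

Closure order: Elkhorn, Ashgrove, Hollowpine, Dunmere, Fernhollow
Last habitat: Juniper with 57 animals

Round 1: Ashgrove=13 Dunmere=9 Elkhorn=13 Fernhollow=4 Hollowpine=10 Juniper=8 → close Elkhorn (overflow 5)
  13÷5 = 2 each, +1 to first 3
Round 2: Ashgrove=16 Dunmere=12 Fernhollow=7 Hollowpine=12 Juniper=10 → close Ashgrove (overflow 4)
  16÷4 = 4 each, +1 to first 0
Round 3: Dunmere=16 Fernhollow=11 Hollowpine=16 Juniper=14 → close Hollowpine (overflow 6)
  16÷3 = 5 each, +1 to first 1
Round 4: Dunmere=22 Fernhollow=16 Juniper=19 → close Dunmere (overflow 9)
  22÷2 = 11 each, +1 to first 0
Round 5: Fernhollow=27 Juniper=30 → close Fernhollow (overflow 20)
  27÷1 = 27 each, +1 to first 0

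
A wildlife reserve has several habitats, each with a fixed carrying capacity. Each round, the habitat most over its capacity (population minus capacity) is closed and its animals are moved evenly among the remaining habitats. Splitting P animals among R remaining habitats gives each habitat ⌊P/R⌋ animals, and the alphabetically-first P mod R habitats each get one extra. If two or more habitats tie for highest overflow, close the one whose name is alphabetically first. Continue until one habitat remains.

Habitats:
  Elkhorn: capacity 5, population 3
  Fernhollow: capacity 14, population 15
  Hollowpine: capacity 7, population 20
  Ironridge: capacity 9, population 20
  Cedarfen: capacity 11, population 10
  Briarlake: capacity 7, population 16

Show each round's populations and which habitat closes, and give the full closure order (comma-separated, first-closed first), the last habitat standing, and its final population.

Round 1: Briarlake=16 Cedarfen=10 Elkhorn=3 Fernhollow=15 Hollowpine=20 Ironridge=20 → close Hollowpine (overflow 13)
  20÷5 = 4 each, +1 to first 0
Round 2: Briarlake=20 Cedarfen=14 Elkhorn=7 Fernhollow=19 Ironridge=24 → close Ironridge (overflow 15)
  24÷4 = 6 each, +1 to first 0
Round 3: Briarlake=26 Cedarfen=20 Elkhorn=13 Fernhollow=25 → close Briarlake (overflow 19)
  26÷3 = 8 each, +1 to first 2
Round 4: Cedarfen=29 Elkhorn=22 Fernhollow=33 → close Fernhollow (overflow 19)
  33÷2 = 16 each, +1 to first 1
Round 5: Cedarfen=46 Elkhorn=38 → close Cedarfen (overflow 35)
  46÷1 = 46 each, +1 to first 0

Closure order: Hollowpine, Ironridge, Briarlake, Fernhollow, Cedarfen
Last habitat: Elkhorn with 84 animals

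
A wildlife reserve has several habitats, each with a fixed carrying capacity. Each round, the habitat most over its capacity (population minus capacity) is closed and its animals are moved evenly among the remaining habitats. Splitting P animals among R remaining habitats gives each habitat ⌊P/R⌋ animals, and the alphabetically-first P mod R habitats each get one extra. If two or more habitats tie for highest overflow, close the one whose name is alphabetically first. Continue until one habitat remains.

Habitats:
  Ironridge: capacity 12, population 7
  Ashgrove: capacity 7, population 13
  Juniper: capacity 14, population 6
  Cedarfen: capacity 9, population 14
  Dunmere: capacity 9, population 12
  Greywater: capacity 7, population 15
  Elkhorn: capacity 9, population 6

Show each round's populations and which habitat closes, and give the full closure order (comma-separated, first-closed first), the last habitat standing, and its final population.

Round 1: Ashgrove=13 Cedarfen=14 Dunmere=12 Elkhorn=6 Greywater=15 Ironridge=7 Juniper=6 → close Greywater (overflow 8)
  15÷6 = 2 each, +1 to first 3
Round 2: Ashgrove=16 Cedarfen=17 Dunmere=15 Elkhorn=8 Ironridge=9 Juniper=8 → close Ashgrove (overflow 9)
  16÷5 = 3 each, +1 to first 1
Round 3: Cedarfen=21 Dunmere=18 Elkhorn=11 Ironridge=12 Juniper=11 → close Cedarfen (overflow 12)
  21÷4 = 5 each, +1 to first 1
Round 4: Dunmere=24 Elkhorn=16 Ironridge=17 Juniper=16 → close Dunmere (overflow 15)
  24÷3 = 8 each, +1 to first 0
Round 5: Elkhorn=24 Ironridge=25 Juniper=24 → close Elkhorn (overflow 15)
  24÷2 = 12 each, +1 to first 0
Round 6: Ironridge=37 Juniper=36 → close Ironridge (overflow 25)
  37÷1 = 37 each, +1 to first 0

Closure order: Greywater, Ashgrove, Cedarfen, Dunmere, Elkhorn, Ironridge
Last habitat: Juniper with 73 animals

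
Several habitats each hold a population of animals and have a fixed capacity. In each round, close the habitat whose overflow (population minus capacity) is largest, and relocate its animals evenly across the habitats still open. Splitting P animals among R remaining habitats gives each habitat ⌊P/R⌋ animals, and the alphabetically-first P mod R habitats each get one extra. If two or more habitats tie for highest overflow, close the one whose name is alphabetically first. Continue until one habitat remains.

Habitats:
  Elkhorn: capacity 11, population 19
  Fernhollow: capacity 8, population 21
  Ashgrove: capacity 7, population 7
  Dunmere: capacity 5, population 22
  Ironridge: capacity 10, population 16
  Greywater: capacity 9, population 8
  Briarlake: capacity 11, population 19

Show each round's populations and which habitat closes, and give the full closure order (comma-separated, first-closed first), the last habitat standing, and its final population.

Round 1: Ashgrove=7 Briarlake=19 Dunmere=22 Elkhorn=19 Fernhollow=21 Greywater=8 Ironridge=16 → close Dunmere (overflow 17)
  22÷6 = 3 each, +1 to first 4
Round 2: Ashgrove=11 Briarlake=23 Elkhorn=23 Fernhollow=25 Greywater=11 Ironridge=19 → close Fernhollow (overflow 17)
  25÷5 = 5 each, +1 to first 0
Round 3: Ashgrove=16 Briarlake=28 Elkhorn=28 Greywater=16 Ironridge=24 → close Briarlake (overflow 17)
  28÷4 = 7 each, +1 to first 0
Round 4: Ashgrove=23 Elkhorn=35 Greywater=23 Ironridge=31 → close Elkhorn (overflow 24)
  35÷3 = 11 each, +1 to first 2
Round 5: Ashgrove=35 Greywater=35 Ironridge=42 → close Ironridge (overflow 32)
  42÷2 = 21 each, +1 to first 0
Round 6: Ashgrove=56 Greywater=56 → close Ashgrove (overflow 49)
  56÷1 = 56 each, +1 to first 0

Closure order: Dunmere, Fernhollow, Briarlake, Elkhorn, Ironridge, Ashgrove
Last habitat: Greywater with 112 animals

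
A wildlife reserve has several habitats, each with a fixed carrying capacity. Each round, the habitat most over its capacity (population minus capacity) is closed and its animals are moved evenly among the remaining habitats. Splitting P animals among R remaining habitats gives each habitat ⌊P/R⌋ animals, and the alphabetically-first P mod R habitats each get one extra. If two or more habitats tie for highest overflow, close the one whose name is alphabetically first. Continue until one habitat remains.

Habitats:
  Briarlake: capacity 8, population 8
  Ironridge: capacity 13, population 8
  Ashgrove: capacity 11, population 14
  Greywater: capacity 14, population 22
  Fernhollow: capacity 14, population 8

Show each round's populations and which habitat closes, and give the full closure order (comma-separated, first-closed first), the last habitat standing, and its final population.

Closure order: Greywater, Ashgrove, Briarlake, Fernhollow
Last habitat: Ironridge with 60 animals

Round 1: Ashgrove=14 Briarlake=8 Fernhollow=8 Greywater=22 Ironridge=8 → close Greywater (overflow 8)
  22÷4 = 5 each, +1 to first 2
Round 2: Ashgrove=20 Briarlake=14 Fernhollow=13 Ironridge=13 → close Ashgrove (overflow 9)
  20÷3 = 6 each, +1 to first 2
Round 3: Briarlake=21 Fernhollow=20 Ironridge=19 → close Briarlake (overflow 13)
  21÷2 = 10 each, +1 to first 1
Round 4: Fernhollow=31 Ironridge=29 → close Fernhollow (overflow 17)
  31÷1 = 31 each, +1 to first 0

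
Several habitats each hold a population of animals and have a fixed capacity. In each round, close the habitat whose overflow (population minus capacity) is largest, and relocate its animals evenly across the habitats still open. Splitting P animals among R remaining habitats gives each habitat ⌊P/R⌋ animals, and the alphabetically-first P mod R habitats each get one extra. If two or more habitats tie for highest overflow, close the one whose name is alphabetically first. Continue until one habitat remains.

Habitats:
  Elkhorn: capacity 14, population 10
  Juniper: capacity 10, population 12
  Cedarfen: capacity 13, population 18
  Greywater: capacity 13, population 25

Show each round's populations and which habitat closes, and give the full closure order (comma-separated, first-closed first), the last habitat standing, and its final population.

Closure order: Greywater, Cedarfen, Juniper
Last habitat: Elkhorn with 65 animals

Round 1: Cedarfen=18 Elkhorn=10 Greywater=25 Juniper=12 → close Greywater (overflow 12)
  25÷3 = 8 each, +1 to first 1
Round 2: Cedarfen=27 Elkhorn=18 Juniper=20 → close Cedarfen (overflow 14)
  27÷2 = 13 each, +1 to first 1
Round 3: Elkhorn=32 Juniper=33 → close Juniper (overflow 23)
  33÷1 = 33 each, +1 to first 0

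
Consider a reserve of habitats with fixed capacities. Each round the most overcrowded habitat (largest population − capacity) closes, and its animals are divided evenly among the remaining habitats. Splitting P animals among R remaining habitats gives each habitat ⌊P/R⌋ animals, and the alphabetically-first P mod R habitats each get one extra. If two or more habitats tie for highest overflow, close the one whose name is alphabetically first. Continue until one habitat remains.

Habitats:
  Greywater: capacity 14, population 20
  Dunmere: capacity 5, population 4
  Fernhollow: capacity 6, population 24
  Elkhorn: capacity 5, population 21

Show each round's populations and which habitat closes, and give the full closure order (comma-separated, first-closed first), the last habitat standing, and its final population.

Closure order: Fernhollow, Elkhorn, Greywater
Last habitat: Dunmere with 69 animals

Round 1: Dunmere=4 Elkhorn=21 Fernhollow=24 Greywater=20 → close Fernhollow (overflow 18)
  24÷3 = 8 each, +1 to first 0
Round 2: Dunmere=12 Elkhorn=29 Greywater=28 → close Elkhorn (overflow 24)
  29÷2 = 14 each, +1 to first 1
Round 3: Dunmere=27 Greywater=42 → close Greywater (overflow 28)
  42÷1 = 42 each, +1 to first 0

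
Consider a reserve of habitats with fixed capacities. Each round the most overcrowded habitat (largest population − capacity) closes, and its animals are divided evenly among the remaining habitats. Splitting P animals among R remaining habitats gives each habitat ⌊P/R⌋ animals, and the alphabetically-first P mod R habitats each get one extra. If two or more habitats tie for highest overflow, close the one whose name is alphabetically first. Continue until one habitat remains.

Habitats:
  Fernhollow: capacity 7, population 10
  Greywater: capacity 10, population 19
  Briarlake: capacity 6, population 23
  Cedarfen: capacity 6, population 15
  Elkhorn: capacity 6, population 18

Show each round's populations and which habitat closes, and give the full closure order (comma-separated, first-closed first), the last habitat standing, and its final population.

Round 1: Briarlake=23 Cedarfen=15 Elkhorn=18 Fernhollow=10 Greywater=19 → close Briarlake (overflow 17)
  23÷4 = 5 each, +1 to first 3
Round 2: Cedarfen=21 Elkhorn=24 Fernhollow=16 Greywater=24 → close Elkhorn (overflow 18)
  24÷3 = 8 each, +1 to first 0
Round 3: Cedarfen=29 Fernhollow=24 Greywater=32 → close Cedarfen (overflow 23)
  29÷2 = 14 each, +1 to first 1
Round 4: Fernhollow=39 Greywater=46 → close Greywater (overflow 36)
  46÷1 = 46 each, +1 to first 0

Closure order: Briarlake, Elkhorn, Cedarfen, Greywater
Last habitat: Fernhollow with 85 animals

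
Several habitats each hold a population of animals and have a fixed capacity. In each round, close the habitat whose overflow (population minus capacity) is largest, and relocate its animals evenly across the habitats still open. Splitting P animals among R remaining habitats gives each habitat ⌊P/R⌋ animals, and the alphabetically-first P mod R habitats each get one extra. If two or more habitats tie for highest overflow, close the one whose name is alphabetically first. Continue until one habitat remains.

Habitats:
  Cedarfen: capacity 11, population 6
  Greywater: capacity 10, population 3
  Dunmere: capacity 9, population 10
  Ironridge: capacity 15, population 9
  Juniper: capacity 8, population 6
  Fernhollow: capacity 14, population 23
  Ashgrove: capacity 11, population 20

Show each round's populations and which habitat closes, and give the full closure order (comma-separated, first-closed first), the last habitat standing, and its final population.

Closure order: Ashgrove, Fernhollow, Dunmere, Cedarfen, Juniper, Greywater
Last habitat: Ironridge with 77 animals

Round 1: Ashgrove=20 Cedarfen=6 Dunmere=10 Fernhollow=23 Greywater=3 Ironridge=9 Juniper=6 → close Ashgrove (overflow 9)
  20÷6 = 3 each, +1 to first 2
Round 2: Cedarfen=10 Dunmere=14 Fernhollow=26 Greywater=6 Ironridge=12 Juniper=9 → close Fernhollow (overflow 12)
  26÷5 = 5 each, +1 to first 1
Round 3: Cedarfen=16 Dunmere=19 Greywater=11 Ironridge=17 Juniper=14 → close Dunmere (overflow 10)
  19÷4 = 4 each, +1 to first 3
Round 4: Cedarfen=21 Greywater=16 Ironridge=22 Juniper=18 → close Cedarfen (overflow 10)
  21÷3 = 7 each, +1 to first 0
Round 5: Greywater=23 Ironridge=29 Juniper=25 → close Juniper (overflow 17)
  25÷2 = 12 each, +1 to first 1
Round 6: Greywater=36 Ironridge=41 → close Greywater (overflow 26)
  36÷1 = 36 each, +1 to first 0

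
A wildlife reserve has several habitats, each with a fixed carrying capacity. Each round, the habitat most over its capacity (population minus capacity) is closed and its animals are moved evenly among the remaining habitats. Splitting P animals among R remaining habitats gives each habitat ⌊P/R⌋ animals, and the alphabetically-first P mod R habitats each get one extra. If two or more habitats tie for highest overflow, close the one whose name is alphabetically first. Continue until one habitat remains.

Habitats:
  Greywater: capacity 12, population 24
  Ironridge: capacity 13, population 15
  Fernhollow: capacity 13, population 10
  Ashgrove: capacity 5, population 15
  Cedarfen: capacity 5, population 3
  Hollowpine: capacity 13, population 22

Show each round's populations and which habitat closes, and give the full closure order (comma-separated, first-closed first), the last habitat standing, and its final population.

Round 1: Ashgrove=15 Cedarfen=3 Fernhollow=10 Greywater=24 Hollowpine=22 Ironridge=15 → close Greywater (overflow 12)
  24÷5 = 4 each, +1 to first 4
Round 2: Ashgrove=20 Cedarfen=8 Fernhollow=15 Hollowpine=27 Ironridge=19 → close Ashgrove (overflow 15)
  20÷4 = 5 each, +1 to first 0
Round 3: Cedarfen=13 Fernhollow=20 Hollowpine=32 Ironridge=24 → close Hollowpine (overflow 19)
  32÷3 = 10 each, +1 to first 2
Round 4: Cedarfen=24 Fernhollow=31 Ironridge=34 → close Ironridge (overflow 21)
  34÷2 = 17 each, +1 to first 0
Round 5: Cedarfen=41 Fernhollow=48 → close Cedarfen (overflow 36)
  41÷1 = 41 each, +1 to first 0

Closure order: Greywater, Ashgrove, Hollowpine, Ironridge, Cedarfen
Last habitat: Fernhollow with 89 animals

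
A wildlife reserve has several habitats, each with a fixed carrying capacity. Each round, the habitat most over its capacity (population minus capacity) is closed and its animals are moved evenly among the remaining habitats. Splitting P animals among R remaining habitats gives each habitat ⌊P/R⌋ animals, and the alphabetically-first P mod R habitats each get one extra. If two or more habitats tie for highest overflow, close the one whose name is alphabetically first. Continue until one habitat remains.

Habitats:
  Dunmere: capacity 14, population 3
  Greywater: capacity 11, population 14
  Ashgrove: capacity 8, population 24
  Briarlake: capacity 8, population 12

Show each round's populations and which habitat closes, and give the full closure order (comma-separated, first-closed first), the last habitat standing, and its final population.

Round 1: Ashgrove=24 Briarlake=12 Dunmere=3 Greywater=14 → close Ashgrove (overflow 16)
  24÷3 = 8 each, +1 to first 0
Round 2: Briarlake=20 Dunmere=11 Greywater=22 → close Briarlake (overflow 12)
  20÷2 = 10 each, +1 to first 0
Round 3: Dunmere=21 Greywater=32 → close Greywater (overflow 21)
  32÷1 = 32 each, +1 to first 0

Closure order: Ashgrove, Briarlake, Greywater
Last habitat: Dunmere with 53 animals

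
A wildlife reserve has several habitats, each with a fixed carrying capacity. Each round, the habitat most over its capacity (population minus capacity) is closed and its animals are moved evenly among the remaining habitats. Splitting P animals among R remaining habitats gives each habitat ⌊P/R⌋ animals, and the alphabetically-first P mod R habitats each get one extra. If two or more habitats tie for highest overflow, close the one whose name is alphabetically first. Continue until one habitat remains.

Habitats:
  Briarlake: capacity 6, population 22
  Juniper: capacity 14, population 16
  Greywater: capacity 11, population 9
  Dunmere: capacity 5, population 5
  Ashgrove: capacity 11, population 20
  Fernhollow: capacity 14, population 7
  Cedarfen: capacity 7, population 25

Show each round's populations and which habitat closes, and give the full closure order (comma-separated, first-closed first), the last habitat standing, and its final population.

Round 1: Ashgrove=20 Briarlake=22 Cedarfen=25 Dunmere=5 Fernhollow=7 Greywater=9 Juniper=16 → close Cedarfen (overflow 18)
  25÷6 = 4 each, +1 to first 1
Round 2: Ashgrove=25 Briarlake=26 Dunmere=9 Fernhollow=11 Greywater=13 Juniper=20 → close Briarlake (overflow 20)
  26÷5 = 5 each, +1 to first 1
Round 3: Ashgrove=31 Dunmere=14 Fernhollow=16 Greywater=18 Juniper=25 → close Ashgrove (overflow 20)
  31÷4 = 7 each, +1 to first 3
Round 4: Dunmere=22 Fernhollow=24 Greywater=26 Juniper=32 → close Juniper (overflow 18)
  32÷3 = 10 each, +1 to first 2
Round 5: Dunmere=33 Fernhollow=35 Greywater=36 → close Dunmere (overflow 28)
  33÷2 = 16 each, +1 to first 1
Round 6: Fernhollow=52 Greywater=52 → close Greywater (overflow 41)
  52÷1 = 52 each, +1 to first 0

Closure order: Cedarfen, Briarlake, Ashgrove, Juniper, Dunmere, Greywater
Last habitat: Fernhollow with 104 animals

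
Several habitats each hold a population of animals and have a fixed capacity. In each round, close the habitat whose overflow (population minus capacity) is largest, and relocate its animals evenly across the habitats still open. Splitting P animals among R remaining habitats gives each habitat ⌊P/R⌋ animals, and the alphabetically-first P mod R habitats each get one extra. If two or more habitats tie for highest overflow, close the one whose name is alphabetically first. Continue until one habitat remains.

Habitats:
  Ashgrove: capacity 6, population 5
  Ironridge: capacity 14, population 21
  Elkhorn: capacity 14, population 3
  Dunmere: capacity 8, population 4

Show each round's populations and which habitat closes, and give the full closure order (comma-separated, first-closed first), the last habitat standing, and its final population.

Round 1: Ashgrove=5 Dunmere=4 Elkhorn=3 Ironridge=21 → close Ironridge (overflow 7)
  21÷3 = 7 each, +1 to first 0
Round 2: Ashgrove=12 Dunmere=11 Elkhorn=10 → close Ashgrove (overflow 6)
  12÷2 = 6 each, +1 to first 0
Round 3: Dunmere=17 Elkhorn=16 → close Dunmere (overflow 9)
  17÷1 = 17 each, +1 to first 0

Closure order: Ironridge, Ashgrove, Dunmere
Last habitat: Elkhorn with 33 animals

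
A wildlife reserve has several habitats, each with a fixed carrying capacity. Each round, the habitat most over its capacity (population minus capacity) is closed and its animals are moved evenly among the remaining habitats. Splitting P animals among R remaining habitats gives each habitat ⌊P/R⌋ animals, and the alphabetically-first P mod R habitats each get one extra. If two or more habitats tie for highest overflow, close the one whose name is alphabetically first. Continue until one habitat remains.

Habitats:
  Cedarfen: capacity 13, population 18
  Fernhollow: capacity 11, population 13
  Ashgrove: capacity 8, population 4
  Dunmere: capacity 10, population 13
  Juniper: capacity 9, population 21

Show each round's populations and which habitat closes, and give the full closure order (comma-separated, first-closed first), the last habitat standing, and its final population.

Closure order: Juniper, Cedarfen, Dunmere, Fernhollow
Last habitat: Ashgrove with 69 animals

Round 1: Ashgrove=4 Cedarfen=18 Dunmere=13 Fernhollow=13 Juniper=21 → close Juniper (overflow 12)
  21÷4 = 5 each, +1 to first 1
Round 2: Ashgrove=10 Cedarfen=23 Dunmere=18 Fernhollow=18 → close Cedarfen (overflow 10)
  23÷3 = 7 each, +1 to first 2
Round 3: Ashgrove=18 Dunmere=26 Fernhollow=25 → close Dunmere (overflow 16)
  26÷2 = 13 each, +1 to first 0
Round 4: Ashgrove=31 Fernhollow=38 → close Fernhollow (overflow 27)
  38÷1 = 38 each, +1 to first 0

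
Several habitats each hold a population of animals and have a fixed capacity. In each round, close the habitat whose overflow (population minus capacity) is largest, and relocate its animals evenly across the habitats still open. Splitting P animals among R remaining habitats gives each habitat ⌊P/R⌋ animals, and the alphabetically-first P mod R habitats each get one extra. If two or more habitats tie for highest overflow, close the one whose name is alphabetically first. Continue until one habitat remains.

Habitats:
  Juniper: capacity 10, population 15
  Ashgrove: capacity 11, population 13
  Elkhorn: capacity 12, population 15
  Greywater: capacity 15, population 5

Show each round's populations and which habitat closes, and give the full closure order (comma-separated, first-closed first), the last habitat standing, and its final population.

Round 1: Ashgrove=13 Elkhorn=15 Greywater=5 Juniper=15 → close Juniper (overflow 5)
  15÷3 = 5 each, +1 to first 0
Round 2: Ashgrove=18 Elkhorn=20 Greywater=10 → close Elkhorn (overflow 8)
  20÷2 = 10 each, +1 to first 0
Round 3: Ashgrove=28 Greywater=20 → close Ashgrove (overflow 17)
  28÷1 = 28 each, +1 to first 0

Closure order: Juniper, Elkhorn, Ashgrove
Last habitat: Greywater with 48 animals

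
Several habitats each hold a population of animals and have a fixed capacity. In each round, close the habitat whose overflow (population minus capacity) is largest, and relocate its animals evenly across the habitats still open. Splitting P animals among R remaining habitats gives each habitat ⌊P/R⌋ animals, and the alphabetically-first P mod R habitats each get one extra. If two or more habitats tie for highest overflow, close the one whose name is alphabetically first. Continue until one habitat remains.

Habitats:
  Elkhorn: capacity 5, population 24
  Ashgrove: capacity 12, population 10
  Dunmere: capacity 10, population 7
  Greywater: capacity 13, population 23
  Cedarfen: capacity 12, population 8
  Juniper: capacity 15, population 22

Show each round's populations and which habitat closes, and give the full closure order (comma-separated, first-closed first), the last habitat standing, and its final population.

Round 1: Ashgrove=10 Cedarfen=8 Dunmere=7 Elkhorn=24 Greywater=23 Juniper=22 → close Elkhorn (overflow 19)
  24÷5 = 4 each, +1 to first 4
Round 2: Ashgrove=15 Cedarfen=13 Dunmere=12 Greywater=28 Juniper=26 → close Greywater (overflow 15)
  28÷4 = 7 each, +1 to first 0
Round 3: Ashgrove=22 Cedarfen=20 Dunmere=19 Juniper=33 → close Juniper (overflow 18)
  33÷3 = 11 each, +1 to first 0
Round 4: Ashgrove=33 Cedarfen=31 Dunmere=30 → close Ashgrove (overflow 21)
  33÷2 = 16 each, +1 to first 1
Round 5: Cedarfen=48 Dunmere=46 → close Cedarfen (overflow 36)
  48÷1 = 48 each, +1 to first 0

Closure order: Elkhorn, Greywater, Juniper, Ashgrove, Cedarfen
Last habitat: Dunmere with 94 animals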